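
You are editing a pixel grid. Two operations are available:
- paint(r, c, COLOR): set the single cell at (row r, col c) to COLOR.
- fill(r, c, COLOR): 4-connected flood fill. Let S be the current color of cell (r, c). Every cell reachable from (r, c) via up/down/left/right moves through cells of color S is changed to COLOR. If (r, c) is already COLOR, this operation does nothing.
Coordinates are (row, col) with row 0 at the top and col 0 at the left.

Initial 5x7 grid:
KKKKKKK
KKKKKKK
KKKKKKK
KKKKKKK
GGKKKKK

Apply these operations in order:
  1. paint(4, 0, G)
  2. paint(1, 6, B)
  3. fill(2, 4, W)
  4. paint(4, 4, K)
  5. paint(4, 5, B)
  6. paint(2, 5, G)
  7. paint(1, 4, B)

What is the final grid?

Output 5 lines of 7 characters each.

After op 1 paint(4,0,G):
KKKKKKK
KKKKKKK
KKKKKKK
KKKKKKK
GGKKKKK
After op 2 paint(1,6,B):
KKKKKKK
KKKKKKB
KKKKKKK
KKKKKKK
GGKKKKK
After op 3 fill(2,4,W) [32 cells changed]:
WWWWWWW
WWWWWWB
WWWWWWW
WWWWWWW
GGWWWWW
After op 4 paint(4,4,K):
WWWWWWW
WWWWWWB
WWWWWWW
WWWWWWW
GGWWKWW
After op 5 paint(4,5,B):
WWWWWWW
WWWWWWB
WWWWWWW
WWWWWWW
GGWWKBW
After op 6 paint(2,5,G):
WWWWWWW
WWWWWWB
WWWWWGW
WWWWWWW
GGWWKBW
After op 7 paint(1,4,B):
WWWWWWW
WWWWBWB
WWWWWGW
WWWWWWW
GGWWKBW

Answer: WWWWWWW
WWWWBWB
WWWWWGW
WWWWWWW
GGWWKBW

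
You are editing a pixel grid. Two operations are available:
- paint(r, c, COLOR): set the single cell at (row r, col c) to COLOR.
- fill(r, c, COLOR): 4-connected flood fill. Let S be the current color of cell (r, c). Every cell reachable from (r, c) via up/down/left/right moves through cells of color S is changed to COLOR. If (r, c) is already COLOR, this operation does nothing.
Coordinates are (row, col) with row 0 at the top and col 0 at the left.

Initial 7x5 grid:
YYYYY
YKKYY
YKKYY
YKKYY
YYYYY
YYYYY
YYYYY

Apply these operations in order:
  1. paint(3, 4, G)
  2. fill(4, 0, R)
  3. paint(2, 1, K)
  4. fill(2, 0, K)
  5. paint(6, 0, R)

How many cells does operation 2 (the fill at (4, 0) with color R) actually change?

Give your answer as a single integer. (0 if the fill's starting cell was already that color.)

After op 1 paint(3,4,G):
YYYYY
YKKYY
YKKYY
YKKYG
YYYYY
YYYYY
YYYYY
After op 2 fill(4,0,R) [28 cells changed]:
RRRRR
RKKRR
RKKRR
RKKRG
RRRRR
RRRRR
RRRRR

Answer: 28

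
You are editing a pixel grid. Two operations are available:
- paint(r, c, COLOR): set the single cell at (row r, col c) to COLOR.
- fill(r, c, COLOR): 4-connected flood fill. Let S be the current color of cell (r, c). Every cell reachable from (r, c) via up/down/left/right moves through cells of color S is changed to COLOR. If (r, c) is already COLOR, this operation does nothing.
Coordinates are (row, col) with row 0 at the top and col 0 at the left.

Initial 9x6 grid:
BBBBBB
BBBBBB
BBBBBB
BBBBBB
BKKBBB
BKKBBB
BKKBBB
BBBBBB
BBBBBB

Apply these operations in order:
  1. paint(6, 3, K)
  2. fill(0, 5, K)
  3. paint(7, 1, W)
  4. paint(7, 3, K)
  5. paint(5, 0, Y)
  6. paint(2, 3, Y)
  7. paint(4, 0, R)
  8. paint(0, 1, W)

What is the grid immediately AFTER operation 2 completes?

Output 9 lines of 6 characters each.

Answer: KKKKKK
KKKKKK
KKKKKK
KKKKKK
KKKKKK
KKKKKK
KKKKKK
KKKKKK
KKKKKK

Derivation:
After op 1 paint(6,3,K):
BBBBBB
BBBBBB
BBBBBB
BBBBBB
BKKBBB
BKKBBB
BKKKBB
BBBBBB
BBBBBB
After op 2 fill(0,5,K) [47 cells changed]:
KKKKKK
KKKKKK
KKKKKK
KKKKKK
KKKKKK
KKKKKK
KKKKKK
KKKKKK
KKKKKK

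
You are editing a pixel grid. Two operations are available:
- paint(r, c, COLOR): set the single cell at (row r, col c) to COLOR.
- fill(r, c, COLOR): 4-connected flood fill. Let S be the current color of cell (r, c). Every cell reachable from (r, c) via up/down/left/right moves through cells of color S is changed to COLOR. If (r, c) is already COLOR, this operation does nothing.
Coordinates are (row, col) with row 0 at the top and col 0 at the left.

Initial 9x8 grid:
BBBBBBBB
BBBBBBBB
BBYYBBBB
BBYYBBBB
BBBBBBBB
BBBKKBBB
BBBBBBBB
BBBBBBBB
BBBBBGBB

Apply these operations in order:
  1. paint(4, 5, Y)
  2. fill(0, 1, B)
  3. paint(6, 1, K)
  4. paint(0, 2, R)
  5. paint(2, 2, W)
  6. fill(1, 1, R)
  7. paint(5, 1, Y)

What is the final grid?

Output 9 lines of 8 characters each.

After op 1 paint(4,5,Y):
BBBBBBBB
BBBBBBBB
BBYYBBBB
BBYYBBBB
BBBBBYBB
BBBKKBBB
BBBBBBBB
BBBBBBBB
BBBBBGBB
After op 2 fill(0,1,B) [0 cells changed]:
BBBBBBBB
BBBBBBBB
BBYYBBBB
BBYYBBBB
BBBBBYBB
BBBKKBBB
BBBBBBBB
BBBBBBBB
BBBBBGBB
After op 3 paint(6,1,K):
BBBBBBBB
BBBBBBBB
BBYYBBBB
BBYYBBBB
BBBBBYBB
BBBKKBBB
BKBBBBBB
BBBBBBBB
BBBBBGBB
After op 4 paint(0,2,R):
BBRBBBBB
BBBBBBBB
BBYYBBBB
BBYYBBBB
BBBBBYBB
BBBKKBBB
BKBBBBBB
BBBBBBBB
BBBBBGBB
After op 5 paint(2,2,W):
BBRBBBBB
BBBBBBBB
BBWYBBBB
BBYYBBBB
BBBBBYBB
BBBKKBBB
BKBBBBBB
BBBBBBBB
BBBBBGBB
After op 6 fill(1,1,R) [62 cells changed]:
RRRRRRRR
RRRRRRRR
RRWYRRRR
RRYYRRRR
RRRRRYRR
RRRKKRRR
RKRRRRRR
RRRRRRRR
RRRRRGRR
After op 7 paint(5,1,Y):
RRRRRRRR
RRRRRRRR
RRWYRRRR
RRYYRRRR
RRRRRYRR
RYRKKRRR
RKRRRRRR
RRRRRRRR
RRRRRGRR

Answer: RRRRRRRR
RRRRRRRR
RRWYRRRR
RRYYRRRR
RRRRRYRR
RYRKKRRR
RKRRRRRR
RRRRRRRR
RRRRRGRR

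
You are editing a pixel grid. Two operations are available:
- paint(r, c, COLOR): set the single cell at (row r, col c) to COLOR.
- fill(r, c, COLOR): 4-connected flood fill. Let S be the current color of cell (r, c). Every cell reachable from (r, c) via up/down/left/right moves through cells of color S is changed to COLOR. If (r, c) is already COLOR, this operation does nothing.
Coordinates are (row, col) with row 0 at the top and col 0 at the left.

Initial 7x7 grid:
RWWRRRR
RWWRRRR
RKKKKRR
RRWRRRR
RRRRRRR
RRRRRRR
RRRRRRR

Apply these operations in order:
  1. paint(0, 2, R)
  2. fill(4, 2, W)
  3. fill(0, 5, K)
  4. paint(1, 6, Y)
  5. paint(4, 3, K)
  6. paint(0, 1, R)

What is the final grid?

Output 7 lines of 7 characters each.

Answer: KRKKKKK
KKKKKKY
KKKKKKK
KKKKKKK
KKKKKKK
KKKKKKK
KKKKKKK

Derivation:
After op 1 paint(0,2,R):
RWRRRRR
RWWRRRR
RKKKKRR
RRWRRRR
RRRRRRR
RRRRRRR
RRRRRRR
After op 2 fill(4,2,W) [41 cells changed]:
WWWWWWW
WWWWWWW
WKKKKWW
WWWWWWW
WWWWWWW
WWWWWWW
WWWWWWW
After op 3 fill(0,5,K) [45 cells changed]:
KKKKKKK
KKKKKKK
KKKKKKK
KKKKKKK
KKKKKKK
KKKKKKK
KKKKKKK
After op 4 paint(1,6,Y):
KKKKKKK
KKKKKKY
KKKKKKK
KKKKKKK
KKKKKKK
KKKKKKK
KKKKKKK
After op 5 paint(4,3,K):
KKKKKKK
KKKKKKY
KKKKKKK
KKKKKKK
KKKKKKK
KKKKKKK
KKKKKKK
After op 6 paint(0,1,R):
KRKKKKK
KKKKKKY
KKKKKKK
KKKKKKK
KKKKKKK
KKKKKKK
KKKKKKK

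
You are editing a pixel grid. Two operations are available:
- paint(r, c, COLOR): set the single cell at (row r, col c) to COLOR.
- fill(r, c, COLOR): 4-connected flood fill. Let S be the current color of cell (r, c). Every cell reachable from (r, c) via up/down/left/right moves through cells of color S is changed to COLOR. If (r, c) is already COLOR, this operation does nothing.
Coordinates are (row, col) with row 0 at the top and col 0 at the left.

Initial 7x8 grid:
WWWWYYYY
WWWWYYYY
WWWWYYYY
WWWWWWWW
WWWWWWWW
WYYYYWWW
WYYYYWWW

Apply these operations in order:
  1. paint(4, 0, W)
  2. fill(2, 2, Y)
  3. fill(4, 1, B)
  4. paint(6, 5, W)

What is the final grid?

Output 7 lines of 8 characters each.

After op 1 paint(4,0,W):
WWWWYYYY
WWWWYYYY
WWWWYYYY
WWWWWWWW
WWWWWWWW
WYYYYWWW
WYYYYWWW
After op 2 fill(2,2,Y) [36 cells changed]:
YYYYYYYY
YYYYYYYY
YYYYYYYY
YYYYYYYY
YYYYYYYY
YYYYYYYY
YYYYYYYY
After op 3 fill(4,1,B) [56 cells changed]:
BBBBBBBB
BBBBBBBB
BBBBBBBB
BBBBBBBB
BBBBBBBB
BBBBBBBB
BBBBBBBB
After op 4 paint(6,5,W):
BBBBBBBB
BBBBBBBB
BBBBBBBB
BBBBBBBB
BBBBBBBB
BBBBBBBB
BBBBBWBB

Answer: BBBBBBBB
BBBBBBBB
BBBBBBBB
BBBBBBBB
BBBBBBBB
BBBBBBBB
BBBBBWBB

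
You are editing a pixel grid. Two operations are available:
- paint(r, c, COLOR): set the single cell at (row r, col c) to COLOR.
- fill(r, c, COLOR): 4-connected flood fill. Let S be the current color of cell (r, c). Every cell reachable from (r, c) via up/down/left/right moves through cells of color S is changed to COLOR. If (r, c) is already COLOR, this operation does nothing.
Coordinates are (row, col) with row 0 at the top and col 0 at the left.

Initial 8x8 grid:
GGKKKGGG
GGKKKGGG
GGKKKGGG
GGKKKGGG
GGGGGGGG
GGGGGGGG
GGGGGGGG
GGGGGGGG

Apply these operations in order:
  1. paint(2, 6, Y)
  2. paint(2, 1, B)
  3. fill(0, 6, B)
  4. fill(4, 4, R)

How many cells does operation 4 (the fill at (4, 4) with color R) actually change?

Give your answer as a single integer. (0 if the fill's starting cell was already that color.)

After op 1 paint(2,6,Y):
GGKKKGGG
GGKKKGGG
GGKKKGYG
GGKKKGGG
GGGGGGGG
GGGGGGGG
GGGGGGGG
GGGGGGGG
After op 2 paint(2,1,B):
GGKKKGGG
GGKKKGGG
GBKKKGYG
GGKKKGGG
GGGGGGGG
GGGGGGGG
GGGGGGGG
GGGGGGGG
After op 3 fill(0,6,B) [50 cells changed]:
BBKKKBBB
BBKKKBBB
BBKKKBYB
BBKKKBBB
BBBBBBBB
BBBBBBBB
BBBBBBBB
BBBBBBBB
After op 4 fill(4,4,R) [51 cells changed]:
RRKKKRRR
RRKKKRRR
RRKKKRYR
RRKKKRRR
RRRRRRRR
RRRRRRRR
RRRRRRRR
RRRRRRRR

Answer: 51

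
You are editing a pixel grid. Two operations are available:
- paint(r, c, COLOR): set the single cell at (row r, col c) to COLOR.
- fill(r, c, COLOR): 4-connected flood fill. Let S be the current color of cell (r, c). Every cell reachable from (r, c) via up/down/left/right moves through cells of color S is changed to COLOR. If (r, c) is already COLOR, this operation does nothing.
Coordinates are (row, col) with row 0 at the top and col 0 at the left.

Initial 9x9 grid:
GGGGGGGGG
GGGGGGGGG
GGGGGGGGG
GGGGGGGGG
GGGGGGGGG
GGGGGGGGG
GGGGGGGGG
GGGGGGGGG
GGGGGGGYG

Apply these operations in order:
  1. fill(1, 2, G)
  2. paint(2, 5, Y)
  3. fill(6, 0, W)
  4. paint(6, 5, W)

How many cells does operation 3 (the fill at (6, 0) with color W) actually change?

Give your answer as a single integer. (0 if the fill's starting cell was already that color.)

Answer: 79

Derivation:
After op 1 fill(1,2,G) [0 cells changed]:
GGGGGGGGG
GGGGGGGGG
GGGGGGGGG
GGGGGGGGG
GGGGGGGGG
GGGGGGGGG
GGGGGGGGG
GGGGGGGGG
GGGGGGGYG
After op 2 paint(2,5,Y):
GGGGGGGGG
GGGGGGGGG
GGGGGYGGG
GGGGGGGGG
GGGGGGGGG
GGGGGGGGG
GGGGGGGGG
GGGGGGGGG
GGGGGGGYG
After op 3 fill(6,0,W) [79 cells changed]:
WWWWWWWWW
WWWWWWWWW
WWWWWYWWW
WWWWWWWWW
WWWWWWWWW
WWWWWWWWW
WWWWWWWWW
WWWWWWWWW
WWWWWWWYW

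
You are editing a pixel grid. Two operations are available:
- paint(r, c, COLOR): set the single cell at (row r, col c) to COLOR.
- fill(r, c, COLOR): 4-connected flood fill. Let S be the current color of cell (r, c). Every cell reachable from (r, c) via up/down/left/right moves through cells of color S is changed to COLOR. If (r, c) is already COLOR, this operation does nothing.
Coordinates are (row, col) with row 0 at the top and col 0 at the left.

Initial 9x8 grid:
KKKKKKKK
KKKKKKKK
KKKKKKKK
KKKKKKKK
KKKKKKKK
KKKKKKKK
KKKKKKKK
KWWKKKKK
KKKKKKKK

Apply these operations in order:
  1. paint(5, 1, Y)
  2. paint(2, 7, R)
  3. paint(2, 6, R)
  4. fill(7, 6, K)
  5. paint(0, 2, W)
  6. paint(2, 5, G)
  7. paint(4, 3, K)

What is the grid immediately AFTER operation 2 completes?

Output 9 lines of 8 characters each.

Answer: KKKKKKKK
KKKKKKKK
KKKKKKKR
KKKKKKKK
KKKKKKKK
KYKKKKKK
KKKKKKKK
KWWKKKKK
KKKKKKKK

Derivation:
After op 1 paint(5,1,Y):
KKKKKKKK
KKKKKKKK
KKKKKKKK
KKKKKKKK
KKKKKKKK
KYKKKKKK
KKKKKKKK
KWWKKKKK
KKKKKKKK
After op 2 paint(2,7,R):
KKKKKKKK
KKKKKKKK
KKKKKKKR
KKKKKKKK
KKKKKKKK
KYKKKKKK
KKKKKKKK
KWWKKKKK
KKKKKKKK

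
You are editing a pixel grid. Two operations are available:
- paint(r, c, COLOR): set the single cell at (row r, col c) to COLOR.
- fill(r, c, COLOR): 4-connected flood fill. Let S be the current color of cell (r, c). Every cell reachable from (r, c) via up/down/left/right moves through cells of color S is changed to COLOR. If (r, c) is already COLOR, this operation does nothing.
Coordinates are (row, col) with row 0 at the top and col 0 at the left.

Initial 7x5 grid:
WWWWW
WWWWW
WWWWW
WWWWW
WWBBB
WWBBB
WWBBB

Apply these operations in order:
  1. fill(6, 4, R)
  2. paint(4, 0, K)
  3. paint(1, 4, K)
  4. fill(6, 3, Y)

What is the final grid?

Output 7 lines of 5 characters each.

Answer: WWWWW
WWWWK
WWWWW
WWWWW
KWYYY
WWYYY
WWYYY

Derivation:
After op 1 fill(6,4,R) [9 cells changed]:
WWWWW
WWWWW
WWWWW
WWWWW
WWRRR
WWRRR
WWRRR
After op 2 paint(4,0,K):
WWWWW
WWWWW
WWWWW
WWWWW
KWRRR
WWRRR
WWRRR
After op 3 paint(1,4,K):
WWWWW
WWWWK
WWWWW
WWWWW
KWRRR
WWRRR
WWRRR
After op 4 fill(6,3,Y) [9 cells changed]:
WWWWW
WWWWK
WWWWW
WWWWW
KWYYY
WWYYY
WWYYY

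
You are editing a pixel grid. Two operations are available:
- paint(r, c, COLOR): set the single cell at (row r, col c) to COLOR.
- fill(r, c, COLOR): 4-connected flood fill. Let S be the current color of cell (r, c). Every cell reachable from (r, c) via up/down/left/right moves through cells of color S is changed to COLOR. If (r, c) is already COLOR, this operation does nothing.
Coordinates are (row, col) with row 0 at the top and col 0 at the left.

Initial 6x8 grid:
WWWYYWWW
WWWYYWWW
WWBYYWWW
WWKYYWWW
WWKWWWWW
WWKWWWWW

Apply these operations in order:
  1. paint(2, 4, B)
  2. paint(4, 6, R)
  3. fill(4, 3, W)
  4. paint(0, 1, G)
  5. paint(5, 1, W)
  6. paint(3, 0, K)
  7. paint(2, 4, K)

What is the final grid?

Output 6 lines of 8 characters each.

After op 1 paint(2,4,B):
WWWYYWWW
WWWYYWWW
WWBYBWWW
WWKYYWWW
WWKWWWWW
WWKWWWWW
After op 2 paint(4,6,R):
WWWYYWWW
WWWYYWWW
WWBYBWWW
WWKYYWWW
WWKWWWRW
WWKWWWWW
After op 3 fill(4,3,W) [0 cells changed]:
WWWYYWWW
WWWYYWWW
WWBYBWWW
WWKYYWWW
WWKWWWRW
WWKWWWWW
After op 4 paint(0,1,G):
WGWYYWWW
WWWYYWWW
WWBYBWWW
WWKYYWWW
WWKWWWRW
WWKWWWWW
After op 5 paint(5,1,W):
WGWYYWWW
WWWYYWWW
WWBYBWWW
WWKYYWWW
WWKWWWRW
WWKWWWWW
After op 6 paint(3,0,K):
WGWYYWWW
WWWYYWWW
WWBYBWWW
KWKYYWWW
WWKWWWRW
WWKWWWWW
After op 7 paint(2,4,K):
WGWYYWWW
WWWYYWWW
WWBYKWWW
KWKYYWWW
WWKWWWRW
WWKWWWWW

Answer: WGWYYWWW
WWWYYWWW
WWBYKWWW
KWKYYWWW
WWKWWWRW
WWKWWWWW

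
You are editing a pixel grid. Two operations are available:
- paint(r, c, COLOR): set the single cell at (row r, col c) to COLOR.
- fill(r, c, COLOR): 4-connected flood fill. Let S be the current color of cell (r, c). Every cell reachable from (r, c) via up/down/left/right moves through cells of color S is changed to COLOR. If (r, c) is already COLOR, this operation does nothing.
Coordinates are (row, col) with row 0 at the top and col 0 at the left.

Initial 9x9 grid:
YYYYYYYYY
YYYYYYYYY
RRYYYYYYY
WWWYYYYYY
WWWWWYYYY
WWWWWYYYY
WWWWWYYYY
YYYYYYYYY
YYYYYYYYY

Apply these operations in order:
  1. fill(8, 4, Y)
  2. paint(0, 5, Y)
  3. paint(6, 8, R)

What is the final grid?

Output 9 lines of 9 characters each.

Answer: YYYYYYYYY
YYYYYYYYY
RRYYYYYYY
WWWYYYYYY
WWWWWYYYY
WWWWWYYYY
WWWWWYYYR
YYYYYYYYY
YYYYYYYYY

Derivation:
After op 1 fill(8,4,Y) [0 cells changed]:
YYYYYYYYY
YYYYYYYYY
RRYYYYYYY
WWWYYYYYY
WWWWWYYYY
WWWWWYYYY
WWWWWYYYY
YYYYYYYYY
YYYYYYYYY
After op 2 paint(0,5,Y):
YYYYYYYYY
YYYYYYYYY
RRYYYYYYY
WWWYYYYYY
WWWWWYYYY
WWWWWYYYY
WWWWWYYYY
YYYYYYYYY
YYYYYYYYY
After op 3 paint(6,8,R):
YYYYYYYYY
YYYYYYYYY
RRYYYYYYY
WWWYYYYYY
WWWWWYYYY
WWWWWYYYY
WWWWWYYYR
YYYYYYYYY
YYYYYYYYY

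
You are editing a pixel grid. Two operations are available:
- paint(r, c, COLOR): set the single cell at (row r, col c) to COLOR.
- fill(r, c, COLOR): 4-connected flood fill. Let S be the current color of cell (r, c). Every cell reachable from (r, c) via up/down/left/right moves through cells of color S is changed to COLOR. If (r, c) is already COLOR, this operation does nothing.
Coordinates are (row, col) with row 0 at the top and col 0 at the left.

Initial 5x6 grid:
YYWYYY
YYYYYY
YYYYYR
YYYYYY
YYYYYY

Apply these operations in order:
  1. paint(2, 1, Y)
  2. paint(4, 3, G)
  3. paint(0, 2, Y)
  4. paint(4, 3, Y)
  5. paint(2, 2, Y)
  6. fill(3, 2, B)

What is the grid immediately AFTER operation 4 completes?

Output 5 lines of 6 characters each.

After op 1 paint(2,1,Y):
YYWYYY
YYYYYY
YYYYYR
YYYYYY
YYYYYY
After op 2 paint(4,3,G):
YYWYYY
YYYYYY
YYYYYR
YYYYYY
YYYGYY
After op 3 paint(0,2,Y):
YYYYYY
YYYYYY
YYYYYR
YYYYYY
YYYGYY
After op 4 paint(4,3,Y):
YYYYYY
YYYYYY
YYYYYR
YYYYYY
YYYYYY

Answer: YYYYYY
YYYYYY
YYYYYR
YYYYYY
YYYYYY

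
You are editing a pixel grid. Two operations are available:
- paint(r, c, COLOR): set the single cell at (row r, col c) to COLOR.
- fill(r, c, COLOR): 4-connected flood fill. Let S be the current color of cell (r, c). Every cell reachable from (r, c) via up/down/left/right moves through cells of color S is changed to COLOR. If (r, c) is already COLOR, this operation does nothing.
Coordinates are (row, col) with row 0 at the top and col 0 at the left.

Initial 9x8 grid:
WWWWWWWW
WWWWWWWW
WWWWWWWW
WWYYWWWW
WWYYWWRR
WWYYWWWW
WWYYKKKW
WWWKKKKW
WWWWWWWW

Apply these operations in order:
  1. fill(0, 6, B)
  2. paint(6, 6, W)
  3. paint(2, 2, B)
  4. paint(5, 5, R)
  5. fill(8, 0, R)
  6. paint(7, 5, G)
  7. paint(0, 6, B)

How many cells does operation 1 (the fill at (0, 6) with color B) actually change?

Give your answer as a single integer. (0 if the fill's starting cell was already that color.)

Answer: 55

Derivation:
After op 1 fill(0,6,B) [55 cells changed]:
BBBBBBBB
BBBBBBBB
BBBBBBBB
BBYYBBBB
BBYYBBRR
BBYYBBBB
BBYYKKKB
BBBKKKKB
BBBBBBBB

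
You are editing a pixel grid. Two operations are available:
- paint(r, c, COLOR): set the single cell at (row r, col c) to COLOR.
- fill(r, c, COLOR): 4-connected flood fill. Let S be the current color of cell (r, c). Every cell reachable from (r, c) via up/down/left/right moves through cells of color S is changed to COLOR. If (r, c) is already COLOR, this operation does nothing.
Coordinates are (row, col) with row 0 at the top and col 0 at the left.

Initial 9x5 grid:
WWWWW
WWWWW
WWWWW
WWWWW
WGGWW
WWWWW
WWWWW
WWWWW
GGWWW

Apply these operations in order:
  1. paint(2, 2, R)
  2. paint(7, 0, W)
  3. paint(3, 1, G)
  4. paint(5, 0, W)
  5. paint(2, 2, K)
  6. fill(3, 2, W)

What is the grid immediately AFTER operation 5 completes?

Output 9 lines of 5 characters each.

After op 1 paint(2,2,R):
WWWWW
WWWWW
WWRWW
WWWWW
WGGWW
WWWWW
WWWWW
WWWWW
GGWWW
After op 2 paint(7,0,W):
WWWWW
WWWWW
WWRWW
WWWWW
WGGWW
WWWWW
WWWWW
WWWWW
GGWWW
After op 3 paint(3,1,G):
WWWWW
WWWWW
WWRWW
WGWWW
WGGWW
WWWWW
WWWWW
WWWWW
GGWWW
After op 4 paint(5,0,W):
WWWWW
WWWWW
WWRWW
WGWWW
WGGWW
WWWWW
WWWWW
WWWWW
GGWWW
After op 5 paint(2,2,K):
WWWWW
WWWWW
WWKWW
WGWWW
WGGWW
WWWWW
WWWWW
WWWWW
GGWWW

Answer: WWWWW
WWWWW
WWKWW
WGWWW
WGGWW
WWWWW
WWWWW
WWWWW
GGWWW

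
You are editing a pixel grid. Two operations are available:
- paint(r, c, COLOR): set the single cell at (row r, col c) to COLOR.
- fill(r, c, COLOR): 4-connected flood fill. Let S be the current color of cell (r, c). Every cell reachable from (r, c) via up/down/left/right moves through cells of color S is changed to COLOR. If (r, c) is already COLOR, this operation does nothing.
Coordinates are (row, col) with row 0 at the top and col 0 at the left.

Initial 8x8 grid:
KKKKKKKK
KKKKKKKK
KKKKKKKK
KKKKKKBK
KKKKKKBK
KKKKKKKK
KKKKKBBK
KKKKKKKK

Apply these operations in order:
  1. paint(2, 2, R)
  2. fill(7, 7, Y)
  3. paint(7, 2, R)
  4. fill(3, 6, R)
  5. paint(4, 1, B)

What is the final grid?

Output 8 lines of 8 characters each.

After op 1 paint(2,2,R):
KKKKKKKK
KKKKKKKK
KKRKKKKK
KKKKKKBK
KKKKKKBK
KKKKKKKK
KKKKKBBK
KKKKKKKK
After op 2 fill(7,7,Y) [59 cells changed]:
YYYYYYYY
YYYYYYYY
YYRYYYYY
YYYYYYBY
YYYYYYBY
YYYYYYYY
YYYYYBBY
YYYYYYYY
After op 3 paint(7,2,R):
YYYYYYYY
YYYYYYYY
YYRYYYYY
YYYYYYBY
YYYYYYBY
YYYYYYYY
YYYYYBBY
YYRYYYYY
After op 4 fill(3,6,R) [2 cells changed]:
YYYYYYYY
YYYYYYYY
YYRYYYYY
YYYYYYRY
YYYYYYRY
YYYYYYYY
YYYYYBBY
YYRYYYYY
After op 5 paint(4,1,B):
YYYYYYYY
YYYYYYYY
YYRYYYYY
YYYYYYRY
YBYYYYRY
YYYYYYYY
YYYYYBBY
YYRYYYYY

Answer: YYYYYYYY
YYYYYYYY
YYRYYYYY
YYYYYYRY
YBYYYYRY
YYYYYYYY
YYYYYBBY
YYRYYYYY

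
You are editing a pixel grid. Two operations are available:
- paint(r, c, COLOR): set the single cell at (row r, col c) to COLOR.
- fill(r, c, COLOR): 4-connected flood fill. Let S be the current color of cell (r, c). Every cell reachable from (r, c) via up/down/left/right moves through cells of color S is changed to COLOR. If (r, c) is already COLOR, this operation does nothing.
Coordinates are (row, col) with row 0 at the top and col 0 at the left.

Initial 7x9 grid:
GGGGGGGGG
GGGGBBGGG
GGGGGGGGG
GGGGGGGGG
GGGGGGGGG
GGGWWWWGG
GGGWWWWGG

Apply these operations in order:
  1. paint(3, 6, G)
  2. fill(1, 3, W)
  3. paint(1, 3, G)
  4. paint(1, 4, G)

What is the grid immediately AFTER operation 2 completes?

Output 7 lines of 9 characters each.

After op 1 paint(3,6,G):
GGGGGGGGG
GGGGBBGGG
GGGGGGGGG
GGGGGGGGG
GGGGGGGGG
GGGWWWWGG
GGGWWWWGG
After op 2 fill(1,3,W) [53 cells changed]:
WWWWWWWWW
WWWWBBWWW
WWWWWWWWW
WWWWWWWWW
WWWWWWWWW
WWWWWWWWW
WWWWWWWWW

Answer: WWWWWWWWW
WWWWBBWWW
WWWWWWWWW
WWWWWWWWW
WWWWWWWWW
WWWWWWWWW
WWWWWWWWW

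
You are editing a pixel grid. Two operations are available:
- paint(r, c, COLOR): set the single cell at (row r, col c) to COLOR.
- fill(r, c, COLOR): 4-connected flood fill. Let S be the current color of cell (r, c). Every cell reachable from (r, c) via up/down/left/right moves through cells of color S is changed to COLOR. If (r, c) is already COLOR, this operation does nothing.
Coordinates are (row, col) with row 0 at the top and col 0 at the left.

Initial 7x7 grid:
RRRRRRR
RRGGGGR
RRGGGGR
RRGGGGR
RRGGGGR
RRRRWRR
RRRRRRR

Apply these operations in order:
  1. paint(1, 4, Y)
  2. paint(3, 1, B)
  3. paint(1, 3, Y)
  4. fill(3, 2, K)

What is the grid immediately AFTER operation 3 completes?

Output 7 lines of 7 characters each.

Answer: RRRRRRR
RRGYYGR
RRGGGGR
RBGGGGR
RRGGGGR
RRRRWRR
RRRRRRR

Derivation:
After op 1 paint(1,4,Y):
RRRRRRR
RRGGYGR
RRGGGGR
RRGGGGR
RRGGGGR
RRRRWRR
RRRRRRR
After op 2 paint(3,1,B):
RRRRRRR
RRGGYGR
RRGGGGR
RBGGGGR
RRGGGGR
RRRRWRR
RRRRRRR
After op 3 paint(1,3,Y):
RRRRRRR
RRGYYGR
RRGGGGR
RBGGGGR
RRGGGGR
RRRRWRR
RRRRRRR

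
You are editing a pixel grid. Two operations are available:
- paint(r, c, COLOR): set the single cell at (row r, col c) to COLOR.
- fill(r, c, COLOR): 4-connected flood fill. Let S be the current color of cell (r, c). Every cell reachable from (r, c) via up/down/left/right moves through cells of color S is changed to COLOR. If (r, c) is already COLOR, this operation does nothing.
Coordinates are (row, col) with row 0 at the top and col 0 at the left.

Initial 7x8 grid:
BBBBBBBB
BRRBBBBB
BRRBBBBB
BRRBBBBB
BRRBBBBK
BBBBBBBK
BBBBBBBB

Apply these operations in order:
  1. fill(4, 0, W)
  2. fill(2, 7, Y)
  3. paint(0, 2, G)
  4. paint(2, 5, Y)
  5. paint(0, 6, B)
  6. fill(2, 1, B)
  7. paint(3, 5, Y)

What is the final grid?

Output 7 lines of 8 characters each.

After op 1 fill(4,0,W) [46 cells changed]:
WWWWWWWW
WRRWWWWW
WRRWWWWW
WRRWWWWW
WRRWWWWK
WWWWWWWK
WWWWWWWW
After op 2 fill(2,7,Y) [46 cells changed]:
YYYYYYYY
YRRYYYYY
YRRYYYYY
YRRYYYYY
YRRYYYYK
YYYYYYYK
YYYYYYYY
After op 3 paint(0,2,G):
YYGYYYYY
YRRYYYYY
YRRYYYYY
YRRYYYYY
YRRYYYYK
YYYYYYYK
YYYYYYYY
After op 4 paint(2,5,Y):
YYGYYYYY
YRRYYYYY
YRRYYYYY
YRRYYYYY
YRRYYYYK
YYYYYYYK
YYYYYYYY
After op 5 paint(0,6,B):
YYGYYYBY
YRRYYYYY
YRRYYYYY
YRRYYYYY
YRRYYYYK
YYYYYYYK
YYYYYYYY
After op 6 fill(2,1,B) [8 cells changed]:
YYGYYYBY
YBBYYYYY
YBBYYYYY
YBBYYYYY
YBBYYYYK
YYYYYYYK
YYYYYYYY
After op 7 paint(3,5,Y):
YYGYYYBY
YBBYYYYY
YBBYYYYY
YBBYYYYY
YBBYYYYK
YYYYYYYK
YYYYYYYY

Answer: YYGYYYBY
YBBYYYYY
YBBYYYYY
YBBYYYYY
YBBYYYYK
YYYYYYYK
YYYYYYYY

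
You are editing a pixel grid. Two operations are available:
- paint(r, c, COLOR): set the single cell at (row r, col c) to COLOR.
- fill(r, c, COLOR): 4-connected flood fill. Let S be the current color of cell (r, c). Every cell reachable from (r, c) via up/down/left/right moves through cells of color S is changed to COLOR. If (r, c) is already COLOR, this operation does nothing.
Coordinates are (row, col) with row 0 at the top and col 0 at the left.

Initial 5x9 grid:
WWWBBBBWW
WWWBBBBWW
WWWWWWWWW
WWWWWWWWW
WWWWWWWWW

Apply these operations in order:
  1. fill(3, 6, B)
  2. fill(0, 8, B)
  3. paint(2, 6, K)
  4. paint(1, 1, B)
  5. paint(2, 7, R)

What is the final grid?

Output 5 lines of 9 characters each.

Answer: BBBBBBBBB
BBBBBBBBB
BBBBBBKRB
BBBBBBBBB
BBBBBBBBB

Derivation:
After op 1 fill(3,6,B) [37 cells changed]:
BBBBBBBBB
BBBBBBBBB
BBBBBBBBB
BBBBBBBBB
BBBBBBBBB
After op 2 fill(0,8,B) [0 cells changed]:
BBBBBBBBB
BBBBBBBBB
BBBBBBBBB
BBBBBBBBB
BBBBBBBBB
After op 3 paint(2,6,K):
BBBBBBBBB
BBBBBBBBB
BBBBBBKBB
BBBBBBBBB
BBBBBBBBB
After op 4 paint(1,1,B):
BBBBBBBBB
BBBBBBBBB
BBBBBBKBB
BBBBBBBBB
BBBBBBBBB
After op 5 paint(2,7,R):
BBBBBBBBB
BBBBBBBBB
BBBBBBKRB
BBBBBBBBB
BBBBBBBBB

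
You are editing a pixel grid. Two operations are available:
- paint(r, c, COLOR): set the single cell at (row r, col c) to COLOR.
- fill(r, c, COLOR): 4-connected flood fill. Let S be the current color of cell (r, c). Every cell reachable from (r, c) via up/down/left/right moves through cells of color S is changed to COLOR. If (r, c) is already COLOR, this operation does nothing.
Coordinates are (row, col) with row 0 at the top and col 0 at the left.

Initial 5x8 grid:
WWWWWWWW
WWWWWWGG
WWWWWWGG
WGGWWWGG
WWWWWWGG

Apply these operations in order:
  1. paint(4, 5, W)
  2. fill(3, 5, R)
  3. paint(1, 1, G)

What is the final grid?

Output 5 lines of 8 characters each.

After op 1 paint(4,5,W):
WWWWWWWW
WWWWWWGG
WWWWWWGG
WGGWWWGG
WWWWWWGG
After op 2 fill(3,5,R) [30 cells changed]:
RRRRRRRR
RRRRRRGG
RRRRRRGG
RGGRRRGG
RRRRRRGG
After op 3 paint(1,1,G):
RRRRRRRR
RGRRRRGG
RRRRRRGG
RGGRRRGG
RRRRRRGG

Answer: RRRRRRRR
RGRRRRGG
RRRRRRGG
RGGRRRGG
RRRRRRGG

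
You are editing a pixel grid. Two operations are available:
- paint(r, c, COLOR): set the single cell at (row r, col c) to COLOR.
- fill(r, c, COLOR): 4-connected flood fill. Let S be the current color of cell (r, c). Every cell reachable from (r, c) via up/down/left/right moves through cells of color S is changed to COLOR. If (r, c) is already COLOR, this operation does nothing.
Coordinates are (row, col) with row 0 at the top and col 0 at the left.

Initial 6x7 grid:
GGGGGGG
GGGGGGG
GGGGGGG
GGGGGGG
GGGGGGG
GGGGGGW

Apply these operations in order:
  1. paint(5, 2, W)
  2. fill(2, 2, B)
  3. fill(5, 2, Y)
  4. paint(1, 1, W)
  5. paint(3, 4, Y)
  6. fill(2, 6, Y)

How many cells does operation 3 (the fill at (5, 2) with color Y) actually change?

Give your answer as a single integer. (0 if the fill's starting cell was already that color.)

After op 1 paint(5,2,W):
GGGGGGG
GGGGGGG
GGGGGGG
GGGGGGG
GGGGGGG
GGWGGGW
After op 2 fill(2,2,B) [40 cells changed]:
BBBBBBB
BBBBBBB
BBBBBBB
BBBBBBB
BBBBBBB
BBWBBBW
After op 3 fill(5,2,Y) [1 cells changed]:
BBBBBBB
BBBBBBB
BBBBBBB
BBBBBBB
BBBBBBB
BBYBBBW

Answer: 1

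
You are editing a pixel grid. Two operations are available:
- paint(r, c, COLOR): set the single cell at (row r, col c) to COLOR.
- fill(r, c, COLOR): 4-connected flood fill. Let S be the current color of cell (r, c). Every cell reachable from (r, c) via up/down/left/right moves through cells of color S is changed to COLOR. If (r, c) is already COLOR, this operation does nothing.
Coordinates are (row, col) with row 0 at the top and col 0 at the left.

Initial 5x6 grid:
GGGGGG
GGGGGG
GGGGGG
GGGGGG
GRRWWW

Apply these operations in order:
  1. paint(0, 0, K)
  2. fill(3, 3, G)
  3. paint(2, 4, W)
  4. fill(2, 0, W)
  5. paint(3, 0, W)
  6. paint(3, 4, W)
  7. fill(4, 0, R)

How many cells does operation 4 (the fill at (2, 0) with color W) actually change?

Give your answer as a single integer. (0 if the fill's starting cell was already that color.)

After op 1 paint(0,0,K):
KGGGGG
GGGGGG
GGGGGG
GGGGGG
GRRWWW
After op 2 fill(3,3,G) [0 cells changed]:
KGGGGG
GGGGGG
GGGGGG
GGGGGG
GRRWWW
After op 3 paint(2,4,W):
KGGGGG
GGGGGG
GGGGWG
GGGGGG
GRRWWW
After op 4 fill(2,0,W) [23 cells changed]:
KWWWWW
WWWWWW
WWWWWW
WWWWWW
WRRWWW

Answer: 23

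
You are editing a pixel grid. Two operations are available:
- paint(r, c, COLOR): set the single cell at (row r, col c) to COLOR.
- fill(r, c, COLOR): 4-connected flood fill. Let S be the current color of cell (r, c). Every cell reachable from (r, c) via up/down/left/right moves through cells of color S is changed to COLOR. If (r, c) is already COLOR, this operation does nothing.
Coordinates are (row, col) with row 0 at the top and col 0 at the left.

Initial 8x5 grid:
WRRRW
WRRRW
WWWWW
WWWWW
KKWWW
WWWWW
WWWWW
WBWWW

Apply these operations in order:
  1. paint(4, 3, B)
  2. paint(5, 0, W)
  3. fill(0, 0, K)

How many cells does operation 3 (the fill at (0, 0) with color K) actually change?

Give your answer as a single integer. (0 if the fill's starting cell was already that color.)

Answer: 30

Derivation:
After op 1 paint(4,3,B):
WRRRW
WRRRW
WWWWW
WWWWW
KKWBW
WWWWW
WWWWW
WBWWW
After op 2 paint(5,0,W):
WRRRW
WRRRW
WWWWW
WWWWW
KKWBW
WWWWW
WWWWW
WBWWW
After op 3 fill(0,0,K) [30 cells changed]:
KRRRK
KRRRK
KKKKK
KKKKK
KKKBK
KKKKK
KKKKK
KBKKK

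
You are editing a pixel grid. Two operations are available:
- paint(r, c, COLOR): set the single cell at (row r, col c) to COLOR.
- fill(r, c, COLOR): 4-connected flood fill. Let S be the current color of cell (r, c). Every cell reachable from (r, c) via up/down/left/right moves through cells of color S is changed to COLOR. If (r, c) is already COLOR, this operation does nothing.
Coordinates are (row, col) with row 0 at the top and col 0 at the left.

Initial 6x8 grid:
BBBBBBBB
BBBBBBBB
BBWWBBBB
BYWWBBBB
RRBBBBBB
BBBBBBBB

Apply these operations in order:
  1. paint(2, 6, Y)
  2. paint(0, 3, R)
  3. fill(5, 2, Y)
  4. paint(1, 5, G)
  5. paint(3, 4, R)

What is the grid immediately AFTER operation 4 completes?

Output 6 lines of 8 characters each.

After op 1 paint(2,6,Y):
BBBBBBBB
BBBBBBBB
BBWWBBYB
BYWWBBBB
RRBBBBBB
BBBBBBBB
After op 2 paint(0,3,R):
BBBRBBBB
BBBBBBBB
BBWWBBYB
BYWWBBBB
RRBBBBBB
BBBBBBBB
After op 3 fill(5,2,Y) [39 cells changed]:
YYYRYYYY
YYYYYYYY
YYWWYYYY
YYWWYYYY
RRYYYYYY
YYYYYYYY
After op 4 paint(1,5,G):
YYYRYYYY
YYYYYGYY
YYWWYYYY
YYWWYYYY
RRYYYYYY
YYYYYYYY

Answer: YYYRYYYY
YYYYYGYY
YYWWYYYY
YYWWYYYY
RRYYYYYY
YYYYYYYY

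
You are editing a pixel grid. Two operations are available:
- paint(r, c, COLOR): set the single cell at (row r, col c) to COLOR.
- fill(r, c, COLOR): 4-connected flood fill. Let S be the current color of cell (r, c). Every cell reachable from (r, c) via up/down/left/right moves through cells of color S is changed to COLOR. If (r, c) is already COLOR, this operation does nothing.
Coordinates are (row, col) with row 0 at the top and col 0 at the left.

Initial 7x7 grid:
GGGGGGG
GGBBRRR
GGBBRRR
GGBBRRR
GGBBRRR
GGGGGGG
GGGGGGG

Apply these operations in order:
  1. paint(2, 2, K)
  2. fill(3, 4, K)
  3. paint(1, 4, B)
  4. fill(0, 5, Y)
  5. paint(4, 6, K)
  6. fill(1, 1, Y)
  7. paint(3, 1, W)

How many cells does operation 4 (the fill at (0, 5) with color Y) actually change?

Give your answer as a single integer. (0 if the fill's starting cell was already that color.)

Answer: 29

Derivation:
After op 1 paint(2,2,K):
GGGGGGG
GGBBRRR
GGKBRRR
GGBBRRR
GGBBRRR
GGGGGGG
GGGGGGG
After op 2 fill(3,4,K) [12 cells changed]:
GGGGGGG
GGBBKKK
GGKBKKK
GGBBKKK
GGBBKKK
GGGGGGG
GGGGGGG
After op 3 paint(1,4,B):
GGGGGGG
GGBBBKK
GGKBKKK
GGBBKKK
GGBBKKK
GGGGGGG
GGGGGGG
After op 4 fill(0,5,Y) [29 cells changed]:
YYYYYYY
YYBBBKK
YYKBKKK
YYBBKKK
YYBBKKK
YYYYYYY
YYYYYYY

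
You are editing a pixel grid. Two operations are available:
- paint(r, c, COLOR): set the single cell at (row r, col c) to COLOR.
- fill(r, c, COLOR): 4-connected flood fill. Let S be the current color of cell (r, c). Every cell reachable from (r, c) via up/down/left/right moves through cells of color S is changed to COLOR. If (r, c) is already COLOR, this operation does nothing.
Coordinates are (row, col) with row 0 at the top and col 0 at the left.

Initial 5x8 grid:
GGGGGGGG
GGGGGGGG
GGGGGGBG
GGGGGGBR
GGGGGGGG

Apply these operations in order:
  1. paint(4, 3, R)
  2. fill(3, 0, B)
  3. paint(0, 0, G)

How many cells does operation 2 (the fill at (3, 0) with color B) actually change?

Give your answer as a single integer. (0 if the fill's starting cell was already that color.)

Answer: 36

Derivation:
After op 1 paint(4,3,R):
GGGGGGGG
GGGGGGGG
GGGGGGBG
GGGGGGBR
GGGRGGGG
After op 2 fill(3,0,B) [36 cells changed]:
BBBBBBBB
BBBBBBBB
BBBBBBBB
BBBBBBBR
BBBRBBBB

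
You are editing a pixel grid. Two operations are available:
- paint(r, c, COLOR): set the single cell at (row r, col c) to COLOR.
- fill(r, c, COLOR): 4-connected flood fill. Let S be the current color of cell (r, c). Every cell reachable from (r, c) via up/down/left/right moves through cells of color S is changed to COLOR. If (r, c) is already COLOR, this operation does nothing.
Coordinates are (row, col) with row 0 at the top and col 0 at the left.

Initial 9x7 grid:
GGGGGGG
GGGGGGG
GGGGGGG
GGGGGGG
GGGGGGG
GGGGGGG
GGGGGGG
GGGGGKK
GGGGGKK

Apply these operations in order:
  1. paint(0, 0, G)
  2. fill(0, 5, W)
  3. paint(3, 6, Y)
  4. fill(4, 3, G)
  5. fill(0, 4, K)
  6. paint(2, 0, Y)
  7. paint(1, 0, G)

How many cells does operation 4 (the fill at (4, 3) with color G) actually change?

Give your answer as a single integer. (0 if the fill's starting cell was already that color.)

After op 1 paint(0,0,G):
GGGGGGG
GGGGGGG
GGGGGGG
GGGGGGG
GGGGGGG
GGGGGGG
GGGGGGG
GGGGGKK
GGGGGKK
After op 2 fill(0,5,W) [59 cells changed]:
WWWWWWW
WWWWWWW
WWWWWWW
WWWWWWW
WWWWWWW
WWWWWWW
WWWWWWW
WWWWWKK
WWWWWKK
After op 3 paint(3,6,Y):
WWWWWWW
WWWWWWW
WWWWWWW
WWWWWWY
WWWWWWW
WWWWWWW
WWWWWWW
WWWWWKK
WWWWWKK
After op 4 fill(4,3,G) [58 cells changed]:
GGGGGGG
GGGGGGG
GGGGGGG
GGGGGGY
GGGGGGG
GGGGGGG
GGGGGGG
GGGGGKK
GGGGGKK

Answer: 58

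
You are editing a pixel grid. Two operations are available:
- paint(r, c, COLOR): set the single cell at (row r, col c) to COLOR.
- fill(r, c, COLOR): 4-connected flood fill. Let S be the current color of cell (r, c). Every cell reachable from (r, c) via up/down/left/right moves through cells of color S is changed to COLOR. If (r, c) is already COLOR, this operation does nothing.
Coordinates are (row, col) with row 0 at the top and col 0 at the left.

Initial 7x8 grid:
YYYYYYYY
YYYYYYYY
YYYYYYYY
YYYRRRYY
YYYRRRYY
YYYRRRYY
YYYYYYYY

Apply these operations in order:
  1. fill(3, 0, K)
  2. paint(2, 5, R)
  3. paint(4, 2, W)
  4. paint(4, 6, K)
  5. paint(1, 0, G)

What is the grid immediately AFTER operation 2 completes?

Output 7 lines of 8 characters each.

After op 1 fill(3,0,K) [47 cells changed]:
KKKKKKKK
KKKKKKKK
KKKKKKKK
KKKRRRKK
KKKRRRKK
KKKRRRKK
KKKKKKKK
After op 2 paint(2,5,R):
KKKKKKKK
KKKKKKKK
KKKKKRKK
KKKRRRKK
KKKRRRKK
KKKRRRKK
KKKKKKKK

Answer: KKKKKKKK
KKKKKKKK
KKKKKRKK
KKKRRRKK
KKKRRRKK
KKKRRRKK
KKKKKKKK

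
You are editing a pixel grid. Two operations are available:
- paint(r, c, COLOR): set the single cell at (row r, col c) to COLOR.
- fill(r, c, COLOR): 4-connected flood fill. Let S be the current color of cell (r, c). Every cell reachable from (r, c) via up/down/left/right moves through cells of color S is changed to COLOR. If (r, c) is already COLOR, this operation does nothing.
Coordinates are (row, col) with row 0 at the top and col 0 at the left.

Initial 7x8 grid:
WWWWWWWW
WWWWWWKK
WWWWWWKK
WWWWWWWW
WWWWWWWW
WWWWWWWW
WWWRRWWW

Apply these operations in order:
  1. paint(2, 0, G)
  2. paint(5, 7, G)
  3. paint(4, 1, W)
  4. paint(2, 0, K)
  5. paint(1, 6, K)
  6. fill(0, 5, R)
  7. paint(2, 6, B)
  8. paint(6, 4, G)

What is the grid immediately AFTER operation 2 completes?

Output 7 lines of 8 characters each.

After op 1 paint(2,0,G):
WWWWWWWW
WWWWWWKK
GWWWWWKK
WWWWWWWW
WWWWWWWW
WWWWWWWW
WWWRRWWW
After op 2 paint(5,7,G):
WWWWWWWW
WWWWWWKK
GWWWWWKK
WWWWWWWW
WWWWWWWW
WWWWWWWG
WWWRRWWW

Answer: WWWWWWWW
WWWWWWKK
GWWWWWKK
WWWWWWWW
WWWWWWWW
WWWWWWWG
WWWRRWWW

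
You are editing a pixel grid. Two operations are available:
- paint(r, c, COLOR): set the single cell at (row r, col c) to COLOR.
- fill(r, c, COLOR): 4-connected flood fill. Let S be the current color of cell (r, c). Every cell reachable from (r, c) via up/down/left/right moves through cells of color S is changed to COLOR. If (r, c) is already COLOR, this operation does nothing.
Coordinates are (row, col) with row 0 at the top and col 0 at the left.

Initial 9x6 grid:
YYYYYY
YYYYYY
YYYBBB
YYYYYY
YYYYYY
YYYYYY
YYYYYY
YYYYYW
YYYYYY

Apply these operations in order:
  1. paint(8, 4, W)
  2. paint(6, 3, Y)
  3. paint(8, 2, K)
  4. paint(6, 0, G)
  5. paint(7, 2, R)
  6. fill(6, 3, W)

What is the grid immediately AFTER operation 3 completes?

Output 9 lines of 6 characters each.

Answer: YYYYYY
YYYYYY
YYYBBB
YYYYYY
YYYYYY
YYYYYY
YYYYYY
YYYYYW
YYKYWY

Derivation:
After op 1 paint(8,4,W):
YYYYYY
YYYYYY
YYYBBB
YYYYYY
YYYYYY
YYYYYY
YYYYYY
YYYYYW
YYYYWY
After op 2 paint(6,3,Y):
YYYYYY
YYYYYY
YYYBBB
YYYYYY
YYYYYY
YYYYYY
YYYYYY
YYYYYW
YYYYWY
After op 3 paint(8,2,K):
YYYYYY
YYYYYY
YYYBBB
YYYYYY
YYYYYY
YYYYYY
YYYYYY
YYYYYW
YYKYWY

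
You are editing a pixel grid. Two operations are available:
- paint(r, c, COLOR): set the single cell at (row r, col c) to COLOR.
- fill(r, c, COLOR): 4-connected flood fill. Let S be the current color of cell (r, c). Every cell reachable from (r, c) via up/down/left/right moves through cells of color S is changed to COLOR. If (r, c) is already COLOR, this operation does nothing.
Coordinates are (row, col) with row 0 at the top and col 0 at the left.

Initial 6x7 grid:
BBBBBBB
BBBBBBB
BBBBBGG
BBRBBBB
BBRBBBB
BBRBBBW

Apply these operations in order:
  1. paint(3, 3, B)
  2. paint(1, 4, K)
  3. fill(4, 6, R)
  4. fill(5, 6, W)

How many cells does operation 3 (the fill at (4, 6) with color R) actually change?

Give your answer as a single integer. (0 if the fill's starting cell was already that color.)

After op 1 paint(3,3,B):
BBBBBBB
BBBBBBB
BBBBBGG
BBRBBBB
BBRBBBB
BBRBBBW
After op 2 paint(1,4,K):
BBBBBBB
BBBBKBB
BBBBBGG
BBRBBBB
BBRBBBB
BBRBBBW
After op 3 fill(4,6,R) [35 cells changed]:
RRRRRRR
RRRRKRR
RRRRRGG
RRRRRRR
RRRRRRR
RRRRRRW

Answer: 35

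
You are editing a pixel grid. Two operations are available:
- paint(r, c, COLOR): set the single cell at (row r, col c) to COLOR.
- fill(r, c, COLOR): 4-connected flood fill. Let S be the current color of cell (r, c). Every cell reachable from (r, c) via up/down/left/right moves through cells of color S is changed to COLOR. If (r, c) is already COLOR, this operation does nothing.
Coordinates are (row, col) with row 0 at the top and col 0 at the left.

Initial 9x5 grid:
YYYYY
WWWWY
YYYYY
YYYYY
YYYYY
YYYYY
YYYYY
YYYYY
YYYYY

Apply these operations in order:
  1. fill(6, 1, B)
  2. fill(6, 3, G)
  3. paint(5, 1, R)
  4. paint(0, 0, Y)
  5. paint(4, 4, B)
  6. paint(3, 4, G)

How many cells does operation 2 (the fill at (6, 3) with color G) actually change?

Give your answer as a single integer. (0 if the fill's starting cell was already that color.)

After op 1 fill(6,1,B) [41 cells changed]:
BBBBB
WWWWB
BBBBB
BBBBB
BBBBB
BBBBB
BBBBB
BBBBB
BBBBB
After op 2 fill(6,3,G) [41 cells changed]:
GGGGG
WWWWG
GGGGG
GGGGG
GGGGG
GGGGG
GGGGG
GGGGG
GGGGG

Answer: 41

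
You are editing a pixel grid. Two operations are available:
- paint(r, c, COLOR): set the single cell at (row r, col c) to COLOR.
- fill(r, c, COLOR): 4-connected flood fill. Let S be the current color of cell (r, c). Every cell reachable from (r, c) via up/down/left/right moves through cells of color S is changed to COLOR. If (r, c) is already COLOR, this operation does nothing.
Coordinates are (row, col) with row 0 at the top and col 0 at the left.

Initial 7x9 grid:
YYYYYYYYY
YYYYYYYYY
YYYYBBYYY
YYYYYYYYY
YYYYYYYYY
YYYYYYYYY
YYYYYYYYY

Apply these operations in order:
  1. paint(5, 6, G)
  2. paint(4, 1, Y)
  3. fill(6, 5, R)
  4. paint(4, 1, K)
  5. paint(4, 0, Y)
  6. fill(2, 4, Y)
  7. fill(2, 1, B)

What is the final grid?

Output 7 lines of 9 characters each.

Answer: BBBBBBBBB
BBBBBBBBB
BBBBYYBBB
BBBBBBBBB
YKBBBBBBB
BBBBBBGBB
BBBBBBBBB

Derivation:
After op 1 paint(5,6,G):
YYYYYYYYY
YYYYYYYYY
YYYYBBYYY
YYYYYYYYY
YYYYYYYYY
YYYYYYGYY
YYYYYYYYY
After op 2 paint(4,1,Y):
YYYYYYYYY
YYYYYYYYY
YYYYBBYYY
YYYYYYYYY
YYYYYYYYY
YYYYYYGYY
YYYYYYYYY
After op 3 fill(6,5,R) [60 cells changed]:
RRRRRRRRR
RRRRRRRRR
RRRRBBRRR
RRRRRRRRR
RRRRRRRRR
RRRRRRGRR
RRRRRRRRR
After op 4 paint(4,1,K):
RRRRRRRRR
RRRRRRRRR
RRRRBBRRR
RRRRRRRRR
RKRRRRRRR
RRRRRRGRR
RRRRRRRRR
After op 5 paint(4,0,Y):
RRRRRRRRR
RRRRRRRRR
RRRRBBRRR
RRRRRRRRR
YKRRRRRRR
RRRRRRGRR
RRRRRRRRR
After op 6 fill(2,4,Y) [2 cells changed]:
RRRRRRRRR
RRRRRRRRR
RRRRYYRRR
RRRRRRRRR
YKRRRRRRR
RRRRRRGRR
RRRRRRRRR
After op 7 fill(2,1,B) [58 cells changed]:
BBBBBBBBB
BBBBBBBBB
BBBBYYBBB
BBBBBBBBB
YKBBBBBBB
BBBBBBGBB
BBBBBBBBB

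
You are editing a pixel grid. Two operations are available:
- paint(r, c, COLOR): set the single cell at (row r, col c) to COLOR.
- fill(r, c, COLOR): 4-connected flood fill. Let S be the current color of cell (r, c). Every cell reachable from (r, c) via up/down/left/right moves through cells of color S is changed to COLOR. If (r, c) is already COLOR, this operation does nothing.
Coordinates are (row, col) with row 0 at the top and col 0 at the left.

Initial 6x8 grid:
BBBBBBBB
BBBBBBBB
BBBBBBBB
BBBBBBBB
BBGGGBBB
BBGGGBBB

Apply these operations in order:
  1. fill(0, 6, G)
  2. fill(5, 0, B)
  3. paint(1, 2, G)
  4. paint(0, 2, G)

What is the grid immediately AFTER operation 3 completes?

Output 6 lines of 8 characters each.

Answer: BBBBBBBB
BBGBBBBB
BBBBBBBB
BBBBBBBB
BBBBBBBB
BBBBBBBB

Derivation:
After op 1 fill(0,6,G) [42 cells changed]:
GGGGGGGG
GGGGGGGG
GGGGGGGG
GGGGGGGG
GGGGGGGG
GGGGGGGG
After op 2 fill(5,0,B) [48 cells changed]:
BBBBBBBB
BBBBBBBB
BBBBBBBB
BBBBBBBB
BBBBBBBB
BBBBBBBB
After op 3 paint(1,2,G):
BBBBBBBB
BBGBBBBB
BBBBBBBB
BBBBBBBB
BBBBBBBB
BBBBBBBB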